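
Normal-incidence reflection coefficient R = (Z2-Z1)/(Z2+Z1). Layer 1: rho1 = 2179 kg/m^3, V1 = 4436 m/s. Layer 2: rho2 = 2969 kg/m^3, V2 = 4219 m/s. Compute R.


Z1 = 2179 * 4436 = 9666044
Z2 = 2969 * 4219 = 12526211
R = (12526211 - 9666044) / (12526211 + 9666044) = 2860167 / 22192255 = 0.1289

0.1289


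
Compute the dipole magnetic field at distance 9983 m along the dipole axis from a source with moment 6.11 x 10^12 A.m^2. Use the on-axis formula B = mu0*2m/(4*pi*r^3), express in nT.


m = 6.11 x 10^12 = 6110000000000 A.m^2
2m = 12220000000000 A.m^2
r^3 = 9983^3 = 994908665087
B = (4pi*10^-7) * 12220000000000 / (4*pi * 994908665087) * 1e9
= 15356104.890747 / 12502391012920.59 * 1e9
= 1228.2534 nT

1228.2534


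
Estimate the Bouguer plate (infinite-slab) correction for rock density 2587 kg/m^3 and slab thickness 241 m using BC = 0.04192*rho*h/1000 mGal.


BC = 0.04192 * rho * h / 1000
= 0.04192 * 2587 * 241 / 1000
= 26.1357 mGal

26.1357


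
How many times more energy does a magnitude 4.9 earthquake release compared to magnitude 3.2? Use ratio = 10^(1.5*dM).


M2 - M1 = 4.9 - 3.2 = 1.7
1.5 * 1.7 = 2.55
ratio = 10^2.55 = 354.81

354.81


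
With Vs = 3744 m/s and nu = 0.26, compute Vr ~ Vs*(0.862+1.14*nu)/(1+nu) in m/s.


Numerator factor = 0.862 + 1.14*0.26 = 1.1584
Denominator = 1 + 0.26 = 1.26
Vr = 3744 * 1.1584 / 1.26 = 3442.1 m/s

3442.1


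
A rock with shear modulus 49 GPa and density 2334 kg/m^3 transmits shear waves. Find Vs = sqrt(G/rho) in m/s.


Convert G to Pa: G = 49e9 Pa
Compute G/rho = 49e9 / 2334 = 20994001.7138
Vs = sqrt(20994001.7138) = 4581.92 m/s

4581.92


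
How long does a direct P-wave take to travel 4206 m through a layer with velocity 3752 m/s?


t = x / V
= 4206 / 3752
= 1.121 s

1.121


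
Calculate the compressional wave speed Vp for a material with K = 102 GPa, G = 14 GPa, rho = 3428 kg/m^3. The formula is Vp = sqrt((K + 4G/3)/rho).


First compute the effective modulus:
K + 4G/3 = 102e9 + 4*14e9/3 = 120666666666.67 Pa
Then divide by density:
120666666666.67 / 3428 = 35200311.163 Pa/(kg/m^3)
Take the square root:
Vp = sqrt(35200311.163) = 5932.99 m/s

5932.99


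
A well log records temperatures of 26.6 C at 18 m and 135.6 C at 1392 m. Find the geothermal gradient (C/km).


dT = 135.6 - 26.6 = 109.0 C
dz = 1392 - 18 = 1374 m
gradient = dT/dz * 1000 = 109.0/1374 * 1000 = 79.3304 C/km

79.3304


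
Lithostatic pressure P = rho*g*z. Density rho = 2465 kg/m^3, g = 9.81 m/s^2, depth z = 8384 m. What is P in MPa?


P = rho * g * z / 1e6
= 2465 * 9.81 * 8384 / 1e6
= 202738953.6 / 1e6
= 202.739 MPa

202.739


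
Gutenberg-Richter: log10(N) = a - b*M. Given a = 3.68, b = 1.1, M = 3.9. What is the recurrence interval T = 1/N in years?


log10(N) = 3.68 - 1.1*3.9 = -0.61
N = 10^-0.61 = 0.245471
T = 1/N = 1/0.245471 = 4.0738 years

4.0738


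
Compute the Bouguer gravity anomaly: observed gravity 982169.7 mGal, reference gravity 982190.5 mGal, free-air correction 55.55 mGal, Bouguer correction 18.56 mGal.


BA = g_obs - g_ref + FAC - BC
= 982169.7 - 982190.5 + 55.55 - 18.56
= 16.19 mGal

16.19


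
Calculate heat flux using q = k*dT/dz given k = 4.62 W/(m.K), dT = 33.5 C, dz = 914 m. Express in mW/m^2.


q = k * dT / dz * 1000
= 4.62 * 33.5 / 914 * 1000
= 0.169333 * 1000
= 169.3326 mW/m^2

169.3326


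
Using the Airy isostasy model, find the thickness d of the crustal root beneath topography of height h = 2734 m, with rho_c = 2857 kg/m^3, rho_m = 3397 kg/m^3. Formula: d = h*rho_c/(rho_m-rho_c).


rho_m - rho_c = 3397 - 2857 = 540
d = 2734 * 2857 / 540
= 7811038 / 540
= 14464.89 m

14464.89


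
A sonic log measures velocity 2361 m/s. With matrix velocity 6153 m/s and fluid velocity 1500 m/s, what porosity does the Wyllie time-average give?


1/V - 1/Vm = 1/2361 - 1/6153 = 0.00026103
1/Vf - 1/Vm = 1/1500 - 1/6153 = 0.00050414
phi = 0.00026103 / 0.00050414 = 0.5178

0.5178


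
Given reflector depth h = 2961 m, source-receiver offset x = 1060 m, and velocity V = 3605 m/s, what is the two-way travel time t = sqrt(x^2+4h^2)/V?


x^2 + 4h^2 = 1060^2 + 4*2961^2 = 1123600 + 35070084 = 36193684
sqrt(36193684) = 6016.1187
t = 6016.1187 / 3605 = 1.6688 s

1.6688


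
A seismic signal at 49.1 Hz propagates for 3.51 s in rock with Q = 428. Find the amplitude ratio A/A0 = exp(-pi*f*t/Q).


pi*f*t/Q = pi*49.1*3.51/428 = 1.265012
A/A0 = exp(-1.265012) = 0.282236

0.282236


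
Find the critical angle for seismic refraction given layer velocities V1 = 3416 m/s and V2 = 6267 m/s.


V1/V2 = 3416/6267 = 0.545077
theta_c = arcsin(0.545077) = 33.03 degrees

33.03


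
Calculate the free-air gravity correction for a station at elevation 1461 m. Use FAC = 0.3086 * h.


FAC = 0.3086 * h
= 0.3086 * 1461
= 450.8646 mGal

450.8646


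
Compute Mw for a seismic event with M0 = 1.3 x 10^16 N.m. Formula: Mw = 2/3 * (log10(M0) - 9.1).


log10(M0) = log10(1.3 x 10^16) = 16.1139
Mw = 2/3 * (16.1139 - 9.1)
= 2/3 * 7.0139
= 4.68

4.68


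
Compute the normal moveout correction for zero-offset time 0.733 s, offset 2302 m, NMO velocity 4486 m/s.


x/Vnmo = 2302/4486 = 0.513152
(x/Vnmo)^2 = 0.263325
t0^2 = 0.537289
sqrt(0.537289 + 0.263325) = 0.89477
dt = 0.89477 - 0.733 = 0.16177

0.16177


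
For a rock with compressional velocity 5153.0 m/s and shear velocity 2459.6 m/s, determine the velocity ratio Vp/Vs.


Vp/Vs = 5153.0 / 2459.6
= 2.0951

2.0951


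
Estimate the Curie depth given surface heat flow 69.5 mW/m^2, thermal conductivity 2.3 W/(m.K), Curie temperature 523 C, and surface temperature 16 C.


T_Curie - T_surf = 523 - 16 = 507 C
Convert q to W/m^2: 69.5 mW/m^2 = 0.0695 W/m^2
d = 507 * 2.3 / 0.0695 = 16778.42 m

16778.42


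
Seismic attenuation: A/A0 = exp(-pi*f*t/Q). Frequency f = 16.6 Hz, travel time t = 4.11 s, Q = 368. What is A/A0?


pi*f*t/Q = pi*16.6*4.11/368 = 0.582441
A/A0 = exp(-0.582441) = 0.558533

0.558533


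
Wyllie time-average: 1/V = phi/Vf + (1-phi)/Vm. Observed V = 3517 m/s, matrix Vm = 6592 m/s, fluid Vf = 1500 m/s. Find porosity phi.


1/V - 1/Vm = 1/3517 - 1/6592 = 0.00013263
1/Vf - 1/Vm = 1/1500 - 1/6592 = 0.00051497
phi = 0.00013263 / 0.00051497 = 0.2576

0.2576


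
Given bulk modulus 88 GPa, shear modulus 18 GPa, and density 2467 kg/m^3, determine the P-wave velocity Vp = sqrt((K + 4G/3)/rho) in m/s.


First compute the effective modulus:
K + 4G/3 = 88e9 + 4*18e9/3 = 112000000000.0 Pa
Then divide by density:
112000000000.0 / 2467 = 45399270.3689 Pa/(kg/m^3)
Take the square root:
Vp = sqrt(45399270.3689) = 6737.9 m/s

6737.9


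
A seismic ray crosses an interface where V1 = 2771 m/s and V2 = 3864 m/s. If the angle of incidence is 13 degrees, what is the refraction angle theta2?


sin(theta1) = sin(13 deg) = 0.224951
sin(theta2) = V2/V1 * sin(theta1) = 3864/2771 * 0.224951 = 0.313681
theta2 = arcsin(0.313681) = 18.2812 degrees

18.2812


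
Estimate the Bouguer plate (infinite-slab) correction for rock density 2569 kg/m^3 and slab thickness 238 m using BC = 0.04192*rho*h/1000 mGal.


BC = 0.04192 * rho * h / 1000
= 0.04192 * 2569 * 238 / 1000
= 25.6308 mGal

25.6308


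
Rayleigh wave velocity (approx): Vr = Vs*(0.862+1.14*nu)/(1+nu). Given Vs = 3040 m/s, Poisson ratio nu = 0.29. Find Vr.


Numerator factor = 0.862 + 1.14*0.29 = 1.1926
Denominator = 1 + 0.29 = 1.29
Vr = 3040 * 1.1926 / 1.29 = 2810.47 m/s

2810.47


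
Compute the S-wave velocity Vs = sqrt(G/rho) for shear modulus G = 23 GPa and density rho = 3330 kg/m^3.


Convert G to Pa: G = 23e9 Pa
Compute G/rho = 23e9 / 3330 = 6906906.9069
Vs = sqrt(6906906.9069) = 2628.1 m/s

2628.1


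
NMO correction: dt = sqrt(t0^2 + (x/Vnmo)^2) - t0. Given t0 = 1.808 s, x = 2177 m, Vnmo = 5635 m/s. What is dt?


x/Vnmo = 2177/5635 = 0.386335
(x/Vnmo)^2 = 0.149255
t0^2 = 3.268864
sqrt(3.268864 + 0.149255) = 1.848816
dt = 1.848816 - 1.808 = 0.040816

0.040816


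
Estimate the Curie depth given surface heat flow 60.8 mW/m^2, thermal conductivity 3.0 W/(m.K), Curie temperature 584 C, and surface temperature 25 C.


T_Curie - T_surf = 584 - 25 = 559 C
Convert q to W/m^2: 60.8 mW/m^2 = 0.0608 W/m^2
d = 559 * 3.0 / 0.0608 = 27582.24 m

27582.24


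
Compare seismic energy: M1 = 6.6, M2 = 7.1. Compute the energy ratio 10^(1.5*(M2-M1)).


M2 - M1 = 7.1 - 6.6 = 0.5
1.5 * 0.5 = 0.75
ratio = 10^0.75 = 5.62

5.62


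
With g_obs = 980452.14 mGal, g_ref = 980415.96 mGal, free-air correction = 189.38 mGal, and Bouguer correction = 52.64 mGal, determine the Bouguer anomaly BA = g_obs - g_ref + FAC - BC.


BA = g_obs - g_ref + FAC - BC
= 980452.14 - 980415.96 + 189.38 - 52.64
= 172.92 mGal

172.92


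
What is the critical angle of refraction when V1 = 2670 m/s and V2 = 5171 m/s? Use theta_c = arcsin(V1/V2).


V1/V2 = 2670/5171 = 0.516341
theta_c = arcsin(0.516341) = 31.0871 degrees

31.0871


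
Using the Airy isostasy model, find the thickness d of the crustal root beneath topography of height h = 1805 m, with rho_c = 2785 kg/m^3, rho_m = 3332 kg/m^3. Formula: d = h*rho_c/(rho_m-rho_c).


rho_m - rho_c = 3332 - 2785 = 547
d = 1805 * 2785 / 547
= 5026925 / 547
= 9189.99 m

9189.99


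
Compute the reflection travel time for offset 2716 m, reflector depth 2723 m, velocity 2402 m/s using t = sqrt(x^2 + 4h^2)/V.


x^2 + 4h^2 = 2716^2 + 4*2723^2 = 7376656 + 29658916 = 37035572
sqrt(37035572) = 6085.6858
t = 6085.6858 / 2402 = 2.5336 s

2.5336


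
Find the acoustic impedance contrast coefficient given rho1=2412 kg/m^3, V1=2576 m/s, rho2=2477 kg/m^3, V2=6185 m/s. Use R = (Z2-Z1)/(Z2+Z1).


Z1 = 2412 * 2576 = 6213312
Z2 = 2477 * 6185 = 15320245
R = (15320245 - 6213312) / (15320245 + 6213312) = 9106933 / 21533557 = 0.4229

0.4229


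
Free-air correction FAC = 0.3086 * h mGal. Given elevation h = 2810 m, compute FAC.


FAC = 0.3086 * h
= 0.3086 * 2810
= 867.166 mGal

867.166


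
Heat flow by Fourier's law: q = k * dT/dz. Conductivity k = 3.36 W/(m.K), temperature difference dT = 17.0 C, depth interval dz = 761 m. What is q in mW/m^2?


q = k * dT / dz * 1000
= 3.36 * 17.0 / 761 * 1000
= 0.075059 * 1000
= 75.0591 mW/m^2

75.0591


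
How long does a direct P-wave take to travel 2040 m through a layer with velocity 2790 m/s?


t = x / V
= 2040 / 2790
= 0.7312 s

0.7312


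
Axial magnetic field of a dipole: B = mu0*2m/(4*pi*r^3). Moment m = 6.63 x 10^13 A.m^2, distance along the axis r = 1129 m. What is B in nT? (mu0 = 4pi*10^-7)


m = 6.63 x 10^13 = 66300000000000 A.m^2
2m = 132600000000000 A.m^2
r^3 = 1129^3 = 1439069689
B = (4pi*10^-7) * 132600000000000 / (4*pi * 1439069689) * 1e9
= 166630074.346403 / 18083883051.86 * 1e9
= 9214286.2165 nT

9214286.2165


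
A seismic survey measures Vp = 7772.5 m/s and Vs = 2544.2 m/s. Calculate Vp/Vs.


Vp/Vs = 7772.5 / 2544.2
= 3.055

3.055


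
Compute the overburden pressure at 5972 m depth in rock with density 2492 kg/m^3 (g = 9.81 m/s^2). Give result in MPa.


P = rho * g * z / 1e6
= 2492 * 9.81 * 5972 / 1e6
= 145994617.44 / 1e6
= 145.9946 MPa

145.9946


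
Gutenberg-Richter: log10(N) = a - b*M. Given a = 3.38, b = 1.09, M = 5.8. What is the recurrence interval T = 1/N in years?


log10(N) = 3.38 - 1.09*5.8 = -2.942
N = 10^-2.942 = 0.001143
T = 1/N = 1/0.001143 = 874.9838 years

874.9838


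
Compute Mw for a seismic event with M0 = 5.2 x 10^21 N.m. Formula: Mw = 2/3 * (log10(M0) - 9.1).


log10(M0) = log10(5.2 x 10^21) = 21.716
Mw = 2/3 * (21.716 - 9.1)
= 2/3 * 12.616
= 8.41

8.41


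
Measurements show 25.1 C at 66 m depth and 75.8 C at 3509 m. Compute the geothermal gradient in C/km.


dT = 75.8 - 25.1 = 50.7 C
dz = 3509 - 66 = 3443 m
gradient = dT/dz * 1000 = 50.7/3443 * 1000 = 14.7255 C/km

14.7255


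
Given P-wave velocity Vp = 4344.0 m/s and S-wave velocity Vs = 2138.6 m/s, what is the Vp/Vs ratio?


Vp/Vs = 4344.0 / 2138.6
= 2.0312

2.0312


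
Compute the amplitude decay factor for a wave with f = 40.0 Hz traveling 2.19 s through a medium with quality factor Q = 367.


pi*f*t/Q = pi*40.0*2.19/367 = 0.749873
A/A0 = exp(-0.749873) = 0.472426

0.472426


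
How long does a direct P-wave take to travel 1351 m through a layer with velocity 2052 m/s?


t = x / V
= 1351 / 2052
= 0.6584 s

0.6584


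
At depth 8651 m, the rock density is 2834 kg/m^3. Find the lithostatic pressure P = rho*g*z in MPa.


P = rho * g * z / 1e6
= 2834 * 9.81 * 8651 / 1e6
= 240511122.54 / 1e6
= 240.5111 MPa

240.5111


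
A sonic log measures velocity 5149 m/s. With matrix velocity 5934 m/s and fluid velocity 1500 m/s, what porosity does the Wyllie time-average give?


1/V - 1/Vm = 1/5149 - 1/5934 = 2.569e-05
1/Vf - 1/Vm = 1/1500 - 1/5934 = 0.00049815
phi = 2.569e-05 / 0.00049815 = 0.0516

0.0516


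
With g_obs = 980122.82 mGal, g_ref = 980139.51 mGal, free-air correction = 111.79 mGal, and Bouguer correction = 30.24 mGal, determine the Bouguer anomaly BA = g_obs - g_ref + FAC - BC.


BA = g_obs - g_ref + FAC - BC
= 980122.82 - 980139.51 + 111.79 - 30.24
= 64.86 mGal

64.86


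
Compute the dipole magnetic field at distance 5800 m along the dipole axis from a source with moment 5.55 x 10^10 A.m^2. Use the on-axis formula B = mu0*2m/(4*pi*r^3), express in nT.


m = 5.55 x 10^10 = 55500000000 A.m^2
2m = 111000000000 A.m^2
r^3 = 5800^3 = 195112000000
B = (4pi*10^-7) * 111000000000 / (4*pi * 195112000000) * 1e9
= 139486.713819 / 2451849703308.85 * 1e9
= 56.8904 nT

56.8904


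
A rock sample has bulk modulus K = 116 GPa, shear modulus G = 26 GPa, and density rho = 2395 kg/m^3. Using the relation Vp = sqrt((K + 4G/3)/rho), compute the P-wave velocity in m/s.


First compute the effective modulus:
K + 4G/3 = 116e9 + 4*26e9/3 = 150666666666.67 Pa
Then divide by density:
150666666666.67 / 2395 = 62908837.8566 Pa/(kg/m^3)
Take the square root:
Vp = sqrt(62908837.8566) = 7931.51 m/s

7931.51


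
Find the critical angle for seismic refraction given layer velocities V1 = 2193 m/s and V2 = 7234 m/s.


V1/V2 = 2193/7234 = 0.303152
theta_c = arcsin(0.303152) = 17.647 degrees

17.647


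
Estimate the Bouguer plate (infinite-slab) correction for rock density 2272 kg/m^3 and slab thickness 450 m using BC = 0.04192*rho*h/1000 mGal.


BC = 0.04192 * rho * h / 1000
= 0.04192 * 2272 * 450 / 1000
= 42.859 mGal

42.859


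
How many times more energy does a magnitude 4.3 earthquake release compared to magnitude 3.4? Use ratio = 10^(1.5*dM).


M2 - M1 = 4.3 - 3.4 = 0.9
1.5 * 0.9 = 1.35
ratio = 10^1.35 = 22.39

22.39


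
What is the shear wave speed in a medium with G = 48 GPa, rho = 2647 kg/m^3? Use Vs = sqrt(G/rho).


Convert G to Pa: G = 48e9 Pa
Compute G/rho = 48e9 / 2647 = 18133736.3053
Vs = sqrt(18133736.3053) = 4258.37 m/s

4258.37


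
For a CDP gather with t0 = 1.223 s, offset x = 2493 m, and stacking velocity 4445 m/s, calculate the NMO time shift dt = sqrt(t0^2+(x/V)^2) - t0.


x/Vnmo = 2493/4445 = 0.560855
(x/Vnmo)^2 = 0.314558
t0^2 = 1.495729
sqrt(1.495729 + 0.314558) = 1.345469
dt = 1.345469 - 1.223 = 0.122469

0.122469


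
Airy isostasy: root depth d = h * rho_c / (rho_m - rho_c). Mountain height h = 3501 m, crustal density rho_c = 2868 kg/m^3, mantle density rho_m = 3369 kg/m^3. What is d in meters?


rho_m - rho_c = 3369 - 2868 = 501
d = 3501 * 2868 / 501
= 10040868 / 501
= 20041.65 m

20041.65


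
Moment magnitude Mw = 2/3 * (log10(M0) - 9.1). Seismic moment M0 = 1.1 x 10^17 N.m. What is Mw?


log10(M0) = log10(1.1 x 10^17) = 17.0414
Mw = 2/3 * (17.0414 - 9.1)
= 2/3 * 7.9414
= 5.29

5.29


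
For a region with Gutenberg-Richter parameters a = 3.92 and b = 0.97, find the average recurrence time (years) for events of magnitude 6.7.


log10(N) = 3.92 - 0.97*6.7 = -2.579
N = 10^-2.579 = 0.002636
T = 1/N = 1/0.002636 = 379.315 years

379.315


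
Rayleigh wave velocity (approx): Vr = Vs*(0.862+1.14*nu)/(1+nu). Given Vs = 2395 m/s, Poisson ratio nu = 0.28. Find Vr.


Numerator factor = 0.862 + 1.14*0.28 = 1.1812
Denominator = 1 + 0.28 = 1.28
Vr = 2395 * 1.1812 / 1.28 = 2210.14 m/s

2210.14


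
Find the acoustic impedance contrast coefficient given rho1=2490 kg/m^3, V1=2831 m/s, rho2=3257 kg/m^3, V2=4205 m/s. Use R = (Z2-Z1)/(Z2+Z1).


Z1 = 2490 * 2831 = 7049190
Z2 = 3257 * 4205 = 13695685
R = (13695685 - 7049190) / (13695685 + 7049190) = 6646495 / 20744875 = 0.3204

0.3204


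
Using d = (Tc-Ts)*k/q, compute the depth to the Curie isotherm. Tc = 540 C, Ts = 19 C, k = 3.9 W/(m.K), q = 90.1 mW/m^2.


T_Curie - T_surf = 540 - 19 = 521 C
Convert q to W/m^2: 90.1 mW/m^2 = 0.0901 W/m^2
d = 521 * 3.9 / 0.0901 = 22551.61 m

22551.61


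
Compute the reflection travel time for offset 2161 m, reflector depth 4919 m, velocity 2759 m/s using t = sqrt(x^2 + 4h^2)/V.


x^2 + 4h^2 = 2161^2 + 4*4919^2 = 4669921 + 96786244 = 101456165
sqrt(101456165) = 10072.5451
t = 10072.5451 / 2759 = 3.6508 s

3.6508


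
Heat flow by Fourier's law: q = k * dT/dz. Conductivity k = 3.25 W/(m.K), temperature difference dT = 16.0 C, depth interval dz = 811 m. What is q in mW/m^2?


q = k * dT / dz * 1000
= 3.25 * 16.0 / 811 * 1000
= 0.064118 * 1000
= 64.1184 mW/m^2

64.1184


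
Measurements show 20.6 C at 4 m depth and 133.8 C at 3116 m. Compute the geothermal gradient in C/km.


dT = 133.8 - 20.6 = 113.2 C
dz = 3116 - 4 = 3112 m
gradient = dT/dz * 1000 = 113.2/3112 * 1000 = 36.3753 C/km

36.3753


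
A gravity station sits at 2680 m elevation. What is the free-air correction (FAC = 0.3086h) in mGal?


FAC = 0.3086 * h
= 0.3086 * 2680
= 827.048 mGal

827.048


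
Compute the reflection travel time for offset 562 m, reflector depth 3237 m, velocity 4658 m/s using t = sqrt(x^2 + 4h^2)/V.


x^2 + 4h^2 = 562^2 + 4*3237^2 = 315844 + 41912676 = 42228520
sqrt(42228520) = 6498.3475
t = 6498.3475 / 4658 = 1.3951 s

1.3951


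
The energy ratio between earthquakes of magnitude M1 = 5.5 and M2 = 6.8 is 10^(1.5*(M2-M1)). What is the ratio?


M2 - M1 = 6.8 - 5.5 = 1.3
1.5 * 1.3 = 1.95
ratio = 10^1.95 = 89.13

89.13


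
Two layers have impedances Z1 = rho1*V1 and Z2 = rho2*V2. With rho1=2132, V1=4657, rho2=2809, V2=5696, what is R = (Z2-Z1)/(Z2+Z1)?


Z1 = 2132 * 4657 = 9928724
Z2 = 2809 * 5696 = 16000064
R = (16000064 - 9928724) / (16000064 + 9928724) = 6071340 / 25928788 = 0.2342

0.2342


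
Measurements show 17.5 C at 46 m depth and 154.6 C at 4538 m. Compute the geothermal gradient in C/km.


dT = 154.6 - 17.5 = 137.1 C
dz = 4538 - 46 = 4492 m
gradient = dT/dz * 1000 = 137.1/4492 * 1000 = 30.5209 C/km

30.5209


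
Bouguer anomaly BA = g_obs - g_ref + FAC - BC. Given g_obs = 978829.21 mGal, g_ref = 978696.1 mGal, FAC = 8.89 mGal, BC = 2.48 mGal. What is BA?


BA = g_obs - g_ref + FAC - BC
= 978829.21 - 978696.1 + 8.89 - 2.48
= 139.52 mGal

139.52


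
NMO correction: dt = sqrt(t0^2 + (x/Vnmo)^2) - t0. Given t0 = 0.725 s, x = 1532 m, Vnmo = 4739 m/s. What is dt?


x/Vnmo = 1532/4739 = 0.323275
(x/Vnmo)^2 = 0.104507
t0^2 = 0.525625
sqrt(0.525625 + 0.104507) = 0.793808
dt = 0.793808 - 0.725 = 0.068808

0.068808


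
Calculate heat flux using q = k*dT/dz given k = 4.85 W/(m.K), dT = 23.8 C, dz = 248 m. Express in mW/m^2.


q = k * dT / dz * 1000
= 4.85 * 23.8 / 248 * 1000
= 0.465444 * 1000
= 465.4435 mW/m^2

465.4435


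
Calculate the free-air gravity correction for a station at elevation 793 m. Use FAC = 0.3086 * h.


FAC = 0.3086 * h
= 0.3086 * 793
= 244.7198 mGal

244.7198


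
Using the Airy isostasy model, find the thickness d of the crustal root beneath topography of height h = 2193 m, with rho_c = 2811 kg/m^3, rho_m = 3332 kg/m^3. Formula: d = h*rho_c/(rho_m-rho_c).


rho_m - rho_c = 3332 - 2811 = 521
d = 2193 * 2811 / 521
= 6164523 / 521
= 11832.1 m

11832.1


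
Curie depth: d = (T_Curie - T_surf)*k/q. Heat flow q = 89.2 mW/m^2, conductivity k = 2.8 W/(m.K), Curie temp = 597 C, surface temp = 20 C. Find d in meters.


T_Curie - T_surf = 597 - 20 = 577 C
Convert q to W/m^2: 89.2 mW/m^2 = 0.0892 W/m^2
d = 577 * 2.8 / 0.0892 = 18112.11 m

18112.11


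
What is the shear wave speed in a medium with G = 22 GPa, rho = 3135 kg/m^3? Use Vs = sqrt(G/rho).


Convert G to Pa: G = 22e9 Pa
Compute G/rho = 22e9 / 3135 = 7017543.8596
Vs = sqrt(7017543.8596) = 2649.06 m/s

2649.06


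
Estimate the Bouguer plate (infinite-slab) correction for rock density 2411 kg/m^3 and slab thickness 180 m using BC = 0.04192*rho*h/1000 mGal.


BC = 0.04192 * rho * h / 1000
= 0.04192 * 2411 * 180 / 1000
= 18.1924 mGal

18.1924


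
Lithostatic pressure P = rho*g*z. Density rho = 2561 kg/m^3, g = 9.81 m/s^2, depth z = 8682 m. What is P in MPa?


P = rho * g * z / 1e6
= 2561 * 9.81 * 8682 / 1e6
= 218121445.62 / 1e6
= 218.1214 MPa

218.1214


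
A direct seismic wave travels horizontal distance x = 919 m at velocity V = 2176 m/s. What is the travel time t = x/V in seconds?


t = x / V
= 919 / 2176
= 0.4223 s

0.4223


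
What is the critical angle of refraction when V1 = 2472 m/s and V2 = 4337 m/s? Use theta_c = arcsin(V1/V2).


V1/V2 = 2472/4337 = 0.569979
theta_c = arcsin(0.569979) = 34.7488 degrees

34.7488


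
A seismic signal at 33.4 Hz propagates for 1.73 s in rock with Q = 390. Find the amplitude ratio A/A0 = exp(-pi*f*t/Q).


pi*f*t/Q = pi*33.4*1.73/390 = 0.465455
A/A0 = exp(-0.465455) = 0.627849

0.627849


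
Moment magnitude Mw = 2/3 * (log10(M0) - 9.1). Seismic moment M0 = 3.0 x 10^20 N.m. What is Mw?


log10(M0) = log10(3.0 x 10^20) = 20.4771
Mw = 2/3 * (20.4771 - 9.1)
= 2/3 * 11.3771
= 7.58

7.58


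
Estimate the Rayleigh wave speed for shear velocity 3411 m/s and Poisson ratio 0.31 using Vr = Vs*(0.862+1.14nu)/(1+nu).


Numerator factor = 0.862 + 1.14*0.31 = 1.2154
Denominator = 1 + 0.31 = 1.31
Vr = 3411 * 1.2154 / 1.31 = 3164.68 m/s

3164.68


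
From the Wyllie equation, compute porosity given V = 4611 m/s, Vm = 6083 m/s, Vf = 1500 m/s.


1/V - 1/Vm = 1/4611 - 1/6083 = 5.248e-05
1/Vf - 1/Vm = 1/1500 - 1/6083 = 0.00050227
phi = 5.248e-05 / 0.00050227 = 0.1045

0.1045


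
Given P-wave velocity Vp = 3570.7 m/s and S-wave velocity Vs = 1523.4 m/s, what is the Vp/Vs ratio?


Vp/Vs = 3570.7 / 1523.4
= 2.3439

2.3439


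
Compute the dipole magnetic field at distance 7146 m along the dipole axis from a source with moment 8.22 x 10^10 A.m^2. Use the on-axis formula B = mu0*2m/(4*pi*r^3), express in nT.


m = 8.22 x 10^10 = 82200000000 A.m^2
2m = 164400000000 A.m^2
r^3 = 7146^3 = 364912748136
B = (4pi*10^-7) * 164400000000 / (4*pi * 364912748136) * 1e9
= 206591.1329 / 4585628834981.28 * 1e9
= 45.0519 nT

45.0519


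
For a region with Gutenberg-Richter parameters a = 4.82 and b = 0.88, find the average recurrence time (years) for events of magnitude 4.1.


log10(N) = 4.82 - 0.88*4.1 = 1.212
N = 10^1.212 = 16.29296
T = 1/N = 1/16.29296 = 0.0614 years

0.0614


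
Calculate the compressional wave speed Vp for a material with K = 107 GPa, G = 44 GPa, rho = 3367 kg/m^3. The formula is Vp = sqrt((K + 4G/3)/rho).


First compute the effective modulus:
K + 4G/3 = 107e9 + 4*44e9/3 = 165666666666.67 Pa
Then divide by density:
165666666666.67 / 3367 = 49203049.203 Pa/(kg/m^3)
Take the square root:
Vp = sqrt(49203049.203) = 7014.49 m/s

7014.49


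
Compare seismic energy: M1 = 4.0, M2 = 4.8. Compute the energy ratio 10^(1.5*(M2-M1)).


M2 - M1 = 4.8 - 4.0 = 0.8
1.5 * 0.8 = 1.2
ratio = 10^1.2 = 15.85

15.85


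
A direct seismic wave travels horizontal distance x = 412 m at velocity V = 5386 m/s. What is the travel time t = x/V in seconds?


t = x / V
= 412 / 5386
= 0.0765 s

0.0765


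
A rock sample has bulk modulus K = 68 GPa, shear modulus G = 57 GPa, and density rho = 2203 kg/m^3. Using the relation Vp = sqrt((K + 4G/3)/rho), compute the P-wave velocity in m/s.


First compute the effective modulus:
K + 4G/3 = 68e9 + 4*57e9/3 = 144000000000.0 Pa
Then divide by density:
144000000000.0 / 2203 = 65365410.8034 Pa/(kg/m^3)
Take the square root:
Vp = sqrt(65365410.8034) = 8084.89 m/s

8084.89


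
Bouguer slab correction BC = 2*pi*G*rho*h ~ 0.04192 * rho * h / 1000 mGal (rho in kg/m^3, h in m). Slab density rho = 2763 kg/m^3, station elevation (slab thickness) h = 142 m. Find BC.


BC = 0.04192 * rho * h / 1000
= 0.04192 * 2763 * 142 / 1000
= 16.4471 mGal

16.4471


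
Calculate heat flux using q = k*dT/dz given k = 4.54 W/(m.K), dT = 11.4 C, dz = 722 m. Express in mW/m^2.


q = k * dT / dz * 1000
= 4.54 * 11.4 / 722 * 1000
= 0.071684 * 1000
= 71.6842 mW/m^2

71.6842


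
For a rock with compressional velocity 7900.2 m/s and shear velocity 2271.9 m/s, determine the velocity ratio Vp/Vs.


Vp/Vs = 7900.2 / 2271.9
= 3.4774

3.4774


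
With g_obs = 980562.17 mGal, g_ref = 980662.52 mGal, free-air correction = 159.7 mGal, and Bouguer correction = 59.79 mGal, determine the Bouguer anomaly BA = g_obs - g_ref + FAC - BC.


BA = g_obs - g_ref + FAC - BC
= 980562.17 - 980662.52 + 159.7 - 59.79
= -0.44 mGal

-0.44


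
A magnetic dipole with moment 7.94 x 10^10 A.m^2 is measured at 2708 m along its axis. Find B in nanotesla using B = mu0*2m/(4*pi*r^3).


m = 7.94 x 10^10 = 79400000000 A.m^2
2m = 158800000000 A.m^2
r^3 = 2708^3 = 19858478912
B = (4pi*10^-7) * 158800000000 / (4*pi * 19858478912) * 1e9
= 199553.965356 / 249549005845.63 * 1e9
= 799.6584 nT

799.6584


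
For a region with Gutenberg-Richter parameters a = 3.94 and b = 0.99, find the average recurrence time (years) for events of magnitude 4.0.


log10(N) = 3.94 - 0.99*4.0 = -0.02
N = 10^-0.02 = 0.954993
T = 1/N = 1/0.954993 = 1.0471 years

1.0471


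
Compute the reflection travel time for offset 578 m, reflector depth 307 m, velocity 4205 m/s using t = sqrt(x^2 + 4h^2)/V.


x^2 + 4h^2 = 578^2 + 4*307^2 = 334084 + 376996 = 711080
sqrt(711080) = 843.2556
t = 843.2556 / 4205 = 0.2005 s

0.2005


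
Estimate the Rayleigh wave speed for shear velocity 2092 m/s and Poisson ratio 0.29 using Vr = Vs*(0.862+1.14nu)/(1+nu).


Numerator factor = 0.862 + 1.14*0.29 = 1.1926
Denominator = 1 + 0.29 = 1.29
Vr = 2092 * 1.1926 / 1.29 = 1934.05 m/s

1934.05


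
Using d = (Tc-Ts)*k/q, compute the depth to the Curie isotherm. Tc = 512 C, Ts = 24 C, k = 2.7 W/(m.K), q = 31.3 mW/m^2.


T_Curie - T_surf = 512 - 24 = 488 C
Convert q to W/m^2: 31.3 mW/m^2 = 0.0313 W/m^2
d = 488 * 2.7 / 0.0313 = 42095.85 m

42095.85


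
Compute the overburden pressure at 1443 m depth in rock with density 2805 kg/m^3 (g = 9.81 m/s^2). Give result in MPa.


P = rho * g * z / 1e6
= 2805 * 9.81 * 1443 / 1e6
= 39707103.15 / 1e6
= 39.7071 MPa

39.7071


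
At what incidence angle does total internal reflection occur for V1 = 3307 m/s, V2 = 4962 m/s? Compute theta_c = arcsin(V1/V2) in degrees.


V1/V2 = 3307/4962 = 0.666465
theta_c = arcsin(0.666465) = 41.7948 degrees

41.7948


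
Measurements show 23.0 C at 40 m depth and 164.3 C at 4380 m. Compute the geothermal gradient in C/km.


dT = 164.3 - 23.0 = 141.3 C
dz = 4380 - 40 = 4340 m
gradient = dT/dz * 1000 = 141.3/4340 * 1000 = 32.5576 C/km

32.5576


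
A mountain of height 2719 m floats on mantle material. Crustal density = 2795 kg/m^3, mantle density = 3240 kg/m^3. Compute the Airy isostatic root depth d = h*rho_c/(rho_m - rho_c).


rho_m - rho_c = 3240 - 2795 = 445
d = 2719 * 2795 / 445
= 7599605 / 445
= 17077.76 m

17077.76


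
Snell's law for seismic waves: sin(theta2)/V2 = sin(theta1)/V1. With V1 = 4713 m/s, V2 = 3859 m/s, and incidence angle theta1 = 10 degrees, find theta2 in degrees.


sin(theta1) = sin(10 deg) = 0.173648
sin(theta2) = V2/V1 * sin(theta1) = 3859/4713 * 0.173648 = 0.142183
theta2 = arcsin(0.142183) = 8.1742 degrees

8.1742


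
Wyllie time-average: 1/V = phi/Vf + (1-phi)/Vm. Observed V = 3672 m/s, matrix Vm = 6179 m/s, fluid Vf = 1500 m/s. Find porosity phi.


1/V - 1/Vm = 1/3672 - 1/6179 = 0.00011049
1/Vf - 1/Vm = 1/1500 - 1/6179 = 0.00050483
phi = 0.00011049 / 0.00050483 = 0.2189

0.2189


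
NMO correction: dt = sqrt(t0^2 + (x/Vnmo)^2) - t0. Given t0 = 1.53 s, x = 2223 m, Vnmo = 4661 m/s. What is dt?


x/Vnmo = 2223/4661 = 0.476936
(x/Vnmo)^2 = 0.227468
t0^2 = 2.3409
sqrt(2.3409 + 0.227468) = 1.602613
dt = 1.602613 - 1.53 = 0.072613

0.072613


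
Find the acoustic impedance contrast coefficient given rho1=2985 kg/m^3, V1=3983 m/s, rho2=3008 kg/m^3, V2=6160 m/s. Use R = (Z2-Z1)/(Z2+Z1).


Z1 = 2985 * 3983 = 11889255
Z2 = 3008 * 6160 = 18529280
R = (18529280 - 11889255) / (18529280 + 11889255) = 6640025 / 30418535 = 0.2183

0.2183


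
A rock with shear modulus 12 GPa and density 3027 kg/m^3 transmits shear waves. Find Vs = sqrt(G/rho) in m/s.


Convert G to Pa: G = 12e9 Pa
Compute G/rho = 12e9 / 3027 = 3964321.11
Vs = sqrt(3964321.11) = 1991.06 m/s

1991.06


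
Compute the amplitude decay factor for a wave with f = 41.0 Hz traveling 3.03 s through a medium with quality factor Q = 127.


pi*f*t/Q = pi*41.0*3.03/127 = 3.073071
A/A0 = exp(-3.073071) = 0.046279

0.046279


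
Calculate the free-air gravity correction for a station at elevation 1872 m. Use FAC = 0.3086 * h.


FAC = 0.3086 * h
= 0.3086 * 1872
= 577.6992 mGal

577.6992


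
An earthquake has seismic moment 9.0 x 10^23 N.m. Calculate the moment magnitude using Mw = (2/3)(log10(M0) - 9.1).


log10(M0) = log10(9.0 x 10^23) = 23.9542
Mw = 2/3 * (23.9542 - 9.1)
= 2/3 * 14.8542
= 9.9

9.9


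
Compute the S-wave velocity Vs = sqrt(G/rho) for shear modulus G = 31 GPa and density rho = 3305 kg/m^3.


Convert G to Pa: G = 31e9 Pa
Compute G/rho = 31e9 / 3305 = 9379727.6853
Vs = sqrt(9379727.6853) = 3062.63 m/s

3062.63


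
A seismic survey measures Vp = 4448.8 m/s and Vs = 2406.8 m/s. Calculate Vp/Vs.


Vp/Vs = 4448.8 / 2406.8
= 1.8484

1.8484


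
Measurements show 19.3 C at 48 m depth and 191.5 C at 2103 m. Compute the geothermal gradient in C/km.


dT = 191.5 - 19.3 = 172.2 C
dz = 2103 - 48 = 2055 m
gradient = dT/dz * 1000 = 172.2/2055 * 1000 = 83.7956 C/km

83.7956


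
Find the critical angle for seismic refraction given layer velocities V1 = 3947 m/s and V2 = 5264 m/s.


V1/V2 = 3947/5264 = 0.74981
theta_c = arcsin(0.74981) = 48.5739 degrees

48.5739


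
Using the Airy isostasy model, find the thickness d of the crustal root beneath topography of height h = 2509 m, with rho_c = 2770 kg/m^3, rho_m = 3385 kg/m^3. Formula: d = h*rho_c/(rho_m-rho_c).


rho_m - rho_c = 3385 - 2770 = 615
d = 2509 * 2770 / 615
= 6949930 / 615
= 11300.7 m

11300.7


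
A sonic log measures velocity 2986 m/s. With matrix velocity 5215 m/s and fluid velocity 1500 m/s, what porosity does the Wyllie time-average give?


1/V - 1/Vm = 1/2986 - 1/5215 = 0.00014314
1/Vf - 1/Vm = 1/1500 - 1/5215 = 0.00047491
phi = 0.00014314 / 0.00047491 = 0.3014

0.3014


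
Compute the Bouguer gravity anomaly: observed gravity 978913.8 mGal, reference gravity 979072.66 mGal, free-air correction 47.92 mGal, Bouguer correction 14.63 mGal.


BA = g_obs - g_ref + FAC - BC
= 978913.8 - 979072.66 + 47.92 - 14.63
= -125.57 mGal

-125.57


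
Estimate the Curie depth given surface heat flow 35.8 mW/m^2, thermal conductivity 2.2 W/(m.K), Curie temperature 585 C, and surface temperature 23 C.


T_Curie - T_surf = 585 - 23 = 562 C
Convert q to W/m^2: 35.8 mW/m^2 = 0.0358 W/m^2
d = 562 * 2.2 / 0.0358 = 34536.31 m

34536.31


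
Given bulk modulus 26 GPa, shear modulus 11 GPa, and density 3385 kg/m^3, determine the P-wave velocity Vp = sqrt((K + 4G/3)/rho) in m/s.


First compute the effective modulus:
K + 4G/3 = 26e9 + 4*11e9/3 = 40666666666.67 Pa
Then divide by density:
40666666666.67 / 3385 = 12013786.3122 Pa/(kg/m^3)
Take the square root:
Vp = sqrt(12013786.3122) = 3466.09 m/s

3466.09


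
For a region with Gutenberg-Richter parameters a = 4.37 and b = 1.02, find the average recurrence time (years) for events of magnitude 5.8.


log10(N) = 4.37 - 1.02*5.8 = -1.546
N = 10^-1.546 = 0.028445
T = 1/N = 1/0.028445 = 35.156 years

35.156


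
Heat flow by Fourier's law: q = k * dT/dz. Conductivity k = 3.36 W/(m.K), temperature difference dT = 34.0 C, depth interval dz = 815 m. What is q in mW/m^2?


q = k * dT / dz * 1000
= 3.36 * 34.0 / 815 * 1000
= 0.140172 * 1000
= 140.1718 mW/m^2

140.1718


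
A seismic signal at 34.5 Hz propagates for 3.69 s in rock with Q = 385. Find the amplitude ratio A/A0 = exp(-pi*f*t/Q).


pi*f*t/Q = pi*34.5*3.69/385 = 1.038806
A/A0 = exp(-1.038806) = 0.353877

0.353877


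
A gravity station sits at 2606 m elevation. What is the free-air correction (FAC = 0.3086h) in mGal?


FAC = 0.3086 * h
= 0.3086 * 2606
= 804.2116 mGal

804.2116


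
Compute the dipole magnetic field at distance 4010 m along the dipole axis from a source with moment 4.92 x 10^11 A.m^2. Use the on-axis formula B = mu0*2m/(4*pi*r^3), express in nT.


m = 4.92 x 10^11 = 492000000000 A.m^2
2m = 984000000000 A.m^2
r^3 = 4010^3 = 64481201000
B = (4pi*10^-7) * 984000000000 / (4*pi * 64481201000) * 1e9
= 1236530.868453 / 810294669424.99 * 1e9
= 1526.0262 nT

1526.0262


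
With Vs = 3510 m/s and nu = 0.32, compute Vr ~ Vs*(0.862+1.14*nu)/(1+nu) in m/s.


Numerator factor = 0.862 + 1.14*0.32 = 1.2268
Denominator = 1 + 0.32 = 1.32
Vr = 3510 * 1.2268 / 1.32 = 3262.17 m/s

3262.17


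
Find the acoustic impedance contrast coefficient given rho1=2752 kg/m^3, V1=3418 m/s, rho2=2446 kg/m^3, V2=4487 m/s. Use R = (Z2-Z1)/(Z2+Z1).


Z1 = 2752 * 3418 = 9406336
Z2 = 2446 * 4487 = 10975202
R = (10975202 - 9406336) / (10975202 + 9406336) = 1568866 / 20381538 = 0.077

0.077


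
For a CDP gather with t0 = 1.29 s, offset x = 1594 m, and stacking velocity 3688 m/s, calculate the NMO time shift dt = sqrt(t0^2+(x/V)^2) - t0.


x/Vnmo = 1594/3688 = 0.432213
(x/Vnmo)^2 = 0.186808
t0^2 = 1.6641
sqrt(1.6641 + 0.186808) = 1.360481
dt = 1.360481 - 1.29 = 0.070481

0.070481


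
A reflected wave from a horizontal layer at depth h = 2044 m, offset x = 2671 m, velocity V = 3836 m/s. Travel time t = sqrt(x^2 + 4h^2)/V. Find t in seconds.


x^2 + 4h^2 = 2671^2 + 4*2044^2 = 7134241 + 16711744 = 23845985
sqrt(23845985) = 4883.2351
t = 4883.2351 / 3836 = 1.273 s

1.273


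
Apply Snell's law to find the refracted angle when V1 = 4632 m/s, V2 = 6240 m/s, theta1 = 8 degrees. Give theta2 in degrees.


sin(theta1) = sin(8 deg) = 0.139173
sin(theta2) = V2/V1 * sin(theta1) = 6240/4632 * 0.139173 = 0.187487
theta2 = arcsin(0.187487) = 10.8062 degrees

10.8062


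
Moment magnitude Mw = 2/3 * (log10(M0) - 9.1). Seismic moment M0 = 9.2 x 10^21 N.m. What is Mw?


log10(M0) = log10(9.2 x 10^21) = 21.9638
Mw = 2/3 * (21.9638 - 9.1)
= 2/3 * 12.8638
= 8.58

8.58


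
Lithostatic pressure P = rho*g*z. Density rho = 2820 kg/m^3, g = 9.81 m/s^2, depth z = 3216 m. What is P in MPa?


P = rho * g * z / 1e6
= 2820 * 9.81 * 3216 / 1e6
= 88968067.2 / 1e6
= 88.9681 MPa

88.9681


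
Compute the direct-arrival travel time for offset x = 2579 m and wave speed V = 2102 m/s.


t = x / V
= 2579 / 2102
= 1.2269 s

1.2269


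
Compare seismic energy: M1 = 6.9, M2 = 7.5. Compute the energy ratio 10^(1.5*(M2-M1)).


M2 - M1 = 7.5 - 6.9 = 0.6
1.5 * 0.6 = 0.9
ratio = 10^0.9 = 7.94

7.94


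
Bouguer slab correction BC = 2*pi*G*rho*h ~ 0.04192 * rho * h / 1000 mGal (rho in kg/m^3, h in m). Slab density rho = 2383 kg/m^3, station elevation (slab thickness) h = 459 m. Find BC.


BC = 0.04192 * rho * h / 1000
= 0.04192 * 2383 * 459 / 1000
= 45.852 mGal

45.852


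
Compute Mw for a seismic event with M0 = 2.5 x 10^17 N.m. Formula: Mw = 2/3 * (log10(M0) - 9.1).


log10(M0) = log10(2.5 x 10^17) = 17.3979
Mw = 2/3 * (17.3979 - 9.1)
= 2/3 * 8.2979
= 5.53

5.53


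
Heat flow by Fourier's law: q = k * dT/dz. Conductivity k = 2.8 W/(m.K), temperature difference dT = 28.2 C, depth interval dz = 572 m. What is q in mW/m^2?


q = k * dT / dz * 1000
= 2.8 * 28.2 / 572 * 1000
= 0.138042 * 1000
= 138.042 mW/m^2

138.042


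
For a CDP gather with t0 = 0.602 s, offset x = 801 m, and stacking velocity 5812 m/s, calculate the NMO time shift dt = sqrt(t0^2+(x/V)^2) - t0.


x/Vnmo = 801/5812 = 0.137818
(x/Vnmo)^2 = 0.018994
t0^2 = 0.362404
sqrt(0.362404 + 0.018994) = 0.617574
dt = 0.617574 - 0.602 = 0.015574

0.015574


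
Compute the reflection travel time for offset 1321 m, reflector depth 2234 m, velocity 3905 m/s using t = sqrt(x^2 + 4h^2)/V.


x^2 + 4h^2 = 1321^2 + 4*2234^2 = 1745041 + 19963024 = 21708065
sqrt(21708065) = 4659.1915
t = 4659.1915 / 3905 = 1.1931 s

1.1931


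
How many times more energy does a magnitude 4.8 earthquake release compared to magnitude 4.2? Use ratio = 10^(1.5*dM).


M2 - M1 = 4.8 - 4.2 = 0.6
1.5 * 0.6 = 0.9
ratio = 10^0.9 = 7.94

7.94


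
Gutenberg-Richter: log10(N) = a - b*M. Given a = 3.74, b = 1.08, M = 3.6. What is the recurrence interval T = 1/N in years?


log10(N) = 3.74 - 1.08*3.6 = -0.148
N = 10^-0.148 = 0.711214
T = 1/N = 1/0.711214 = 1.406 years

1.406


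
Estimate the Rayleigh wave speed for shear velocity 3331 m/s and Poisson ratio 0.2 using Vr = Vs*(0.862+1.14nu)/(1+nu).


Numerator factor = 0.862 + 1.14*0.2 = 1.09
Denominator = 1 + 0.2 = 1.2
Vr = 3331 * 1.09 / 1.2 = 3025.66 m/s

3025.66


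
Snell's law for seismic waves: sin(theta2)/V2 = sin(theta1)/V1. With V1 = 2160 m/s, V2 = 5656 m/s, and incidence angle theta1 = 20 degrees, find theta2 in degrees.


sin(theta1) = sin(20 deg) = 0.34202
sin(theta2) = V2/V1 * sin(theta1) = 5656/2160 * 0.34202 = 0.895586
theta2 = arcsin(0.895586) = 63.5838 degrees

63.5838


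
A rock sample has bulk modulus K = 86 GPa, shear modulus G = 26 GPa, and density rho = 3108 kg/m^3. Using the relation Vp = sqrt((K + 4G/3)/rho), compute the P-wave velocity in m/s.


First compute the effective modulus:
K + 4G/3 = 86e9 + 4*26e9/3 = 120666666666.67 Pa
Then divide by density:
120666666666.67 / 3108 = 38824538.8245 Pa/(kg/m^3)
Take the square root:
Vp = sqrt(38824538.8245) = 6230.93 m/s

6230.93


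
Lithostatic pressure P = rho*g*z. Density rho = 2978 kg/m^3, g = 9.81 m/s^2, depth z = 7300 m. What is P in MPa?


P = rho * g * z / 1e6
= 2978 * 9.81 * 7300 / 1e6
= 213263514.0 / 1e6
= 213.2635 MPa

213.2635


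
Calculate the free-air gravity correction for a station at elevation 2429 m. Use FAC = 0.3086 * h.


FAC = 0.3086 * h
= 0.3086 * 2429
= 749.5894 mGal

749.5894


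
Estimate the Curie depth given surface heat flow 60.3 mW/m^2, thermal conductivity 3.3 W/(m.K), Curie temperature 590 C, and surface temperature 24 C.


T_Curie - T_surf = 590 - 24 = 566 C
Convert q to W/m^2: 60.3 mW/m^2 = 0.0603 W/m^2
d = 566 * 3.3 / 0.0603 = 30975.12 m

30975.12


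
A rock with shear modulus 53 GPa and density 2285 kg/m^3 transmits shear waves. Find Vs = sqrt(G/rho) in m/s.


Convert G to Pa: G = 53e9 Pa
Compute G/rho = 53e9 / 2285 = 23194748.3589
Vs = sqrt(23194748.3589) = 4816.09 m/s

4816.09


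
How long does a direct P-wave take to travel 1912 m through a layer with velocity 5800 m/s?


t = x / V
= 1912 / 5800
= 0.3297 s

0.3297


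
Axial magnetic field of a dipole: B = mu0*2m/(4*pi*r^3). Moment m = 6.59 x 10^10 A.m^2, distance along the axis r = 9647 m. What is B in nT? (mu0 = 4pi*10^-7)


m = 6.59 x 10^10 = 65900000000 A.m^2
2m = 131800000000 A.m^2
r^3 = 9647^3 = 897794283023
B = (4pi*10^-7) * 131800000000 / (4*pi * 897794283023) * 1e9
= 165624.764697 / 11282015695919.89 * 1e9
= 14.6804 nT

14.6804


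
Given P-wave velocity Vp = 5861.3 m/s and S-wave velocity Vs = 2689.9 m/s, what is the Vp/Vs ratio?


Vp/Vs = 5861.3 / 2689.9
= 2.179

2.179


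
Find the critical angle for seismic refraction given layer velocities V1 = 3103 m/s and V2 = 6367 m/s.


V1/V2 = 3103/6367 = 0.487357
theta_c = arcsin(0.487357) = 29.167 degrees

29.167
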